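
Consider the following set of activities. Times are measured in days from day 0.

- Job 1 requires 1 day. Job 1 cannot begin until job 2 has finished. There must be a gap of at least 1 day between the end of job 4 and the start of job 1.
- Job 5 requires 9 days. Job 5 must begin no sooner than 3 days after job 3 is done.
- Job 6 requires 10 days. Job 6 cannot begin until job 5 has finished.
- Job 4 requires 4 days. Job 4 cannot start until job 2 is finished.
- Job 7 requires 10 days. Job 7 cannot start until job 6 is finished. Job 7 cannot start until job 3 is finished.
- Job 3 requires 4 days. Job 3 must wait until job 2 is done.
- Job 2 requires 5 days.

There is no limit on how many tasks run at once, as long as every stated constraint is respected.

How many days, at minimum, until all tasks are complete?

41

Job 2 can start immediately at day 0; it finishes at day 5.
Job 4 waits on job 2 (finishes day 5), so it starts at day 5 and finishes at 5 + 4 = day 9.
Job 1 cannot start until job 2 (finishes day 5); job 4 (finishes day 9, plus 1-day gap → day 10). The controlling bound is day 10, so job 1 finishes at 10 + 1 = day 11.
Job 3 cannot begin until job 2 (finishes day 5). It runs from day 5 to 5 + 4 = day 9.
Job 5 waits on job 3 (finishes day 9, plus 3-day gap → day 12), so it starts at day 12 and finishes at 12 + 9 = day 21.
After job 5 (finishes day 21), job 6 can start at day 21 and finishes at day 31.
For job 7: job 6 (finishes day 31); job 3 (finishes day 9). Taking the maximum gives a start of day 31, and it finishes at 31 + 10 = day 41.
All tasks are finished once the last one completes. Finish times: Job 1 at 11, Job 2 at 5, Job 3 at 9, Job 4 at 9, Job 5 at 21, Job 6 at 31, Job 7 at 41. The latest is day 41.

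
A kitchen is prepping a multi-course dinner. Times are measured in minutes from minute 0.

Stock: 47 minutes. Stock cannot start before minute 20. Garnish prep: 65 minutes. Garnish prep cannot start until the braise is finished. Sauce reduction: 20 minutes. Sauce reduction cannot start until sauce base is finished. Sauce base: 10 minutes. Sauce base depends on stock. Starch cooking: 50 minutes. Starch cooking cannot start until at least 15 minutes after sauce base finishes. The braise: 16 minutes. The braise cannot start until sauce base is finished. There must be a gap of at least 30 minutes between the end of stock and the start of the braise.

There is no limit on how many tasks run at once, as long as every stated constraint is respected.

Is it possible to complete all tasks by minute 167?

Stock waits on its own release at minute 20, so it starts at minute 20 and finishes at 20 + 47 = minute 67.
Sauce base waits on stock (finishes minute 67), so it starts at minute 67 and finishes at 67 + 10 = minute 77.
After sauce base (finishes minute 77, plus 15-minute gap → minute 92), starch cooking can start at minute 92 and finishes at minute 142.
Sauce reduction waits on sauce base (finishes minute 77), so it starts at minute 77 and finishes at 77 + 20 = minute 97.
For the braise: sauce base (finishes minute 77); stock (finishes minute 67, plus 30-minute gap → minute 97). Taking the maximum gives a start of minute 97, and it finishes at 97 + 16 = minute 113.
After the braise (finishes minute 113), garnish prep can start at minute 113 and finishes at minute 178.
The earliest everything can be done is minute 178, which is after the deadline of 167, so it is not possible.

No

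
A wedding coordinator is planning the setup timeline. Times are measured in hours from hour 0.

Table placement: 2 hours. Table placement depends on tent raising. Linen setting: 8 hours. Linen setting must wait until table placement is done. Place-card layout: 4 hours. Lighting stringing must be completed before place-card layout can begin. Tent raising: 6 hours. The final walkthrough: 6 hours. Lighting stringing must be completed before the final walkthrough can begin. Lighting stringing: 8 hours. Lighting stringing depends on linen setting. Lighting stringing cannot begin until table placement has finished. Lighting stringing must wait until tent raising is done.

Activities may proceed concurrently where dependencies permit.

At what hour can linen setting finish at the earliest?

Tent raising can start immediately at hour 0; it finishes at hour 6.
Table placement cannot begin until tent raising (finishes hour 6). It runs from hour 6 to 6 + 2 = hour 8.
Linen setting waits on table placement (finishes hour 8), so it starts at hour 8 and finishes at 8 + 8 = hour 16.

16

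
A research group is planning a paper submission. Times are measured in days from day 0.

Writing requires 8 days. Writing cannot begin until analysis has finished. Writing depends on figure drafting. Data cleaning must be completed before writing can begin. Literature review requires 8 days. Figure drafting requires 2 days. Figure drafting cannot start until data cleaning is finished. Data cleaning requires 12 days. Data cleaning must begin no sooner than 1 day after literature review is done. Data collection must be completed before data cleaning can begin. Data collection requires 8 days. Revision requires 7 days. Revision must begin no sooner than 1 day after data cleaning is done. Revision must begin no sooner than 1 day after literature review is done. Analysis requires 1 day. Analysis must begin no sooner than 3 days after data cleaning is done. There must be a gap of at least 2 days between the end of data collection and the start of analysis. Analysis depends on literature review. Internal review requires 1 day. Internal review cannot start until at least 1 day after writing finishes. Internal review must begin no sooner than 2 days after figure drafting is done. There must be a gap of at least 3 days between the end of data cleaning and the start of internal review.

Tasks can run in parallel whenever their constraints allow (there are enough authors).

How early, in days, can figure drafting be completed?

23

Data collection can start immediately at day 0; it finishes at day 8.
Literature review can start immediately at day 0; it finishes at day 8.
Data cleaning has to wait for literature review (finishes day 8, plus 1-day gap → day 9); data collection (finishes day 8). The latest of these is day 9, so data cleaning runs day 9 to 9 + 12 = day 21.
After data cleaning (finishes day 21), figure drafting can start at day 21 and finishes at day 23.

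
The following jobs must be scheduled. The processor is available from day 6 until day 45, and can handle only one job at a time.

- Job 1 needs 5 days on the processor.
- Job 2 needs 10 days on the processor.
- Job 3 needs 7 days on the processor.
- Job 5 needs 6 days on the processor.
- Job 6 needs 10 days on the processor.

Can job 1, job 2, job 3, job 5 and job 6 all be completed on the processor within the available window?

Yes

The processor window is 45 − 6 = 39 days.
Running back to back, the jobs need 5 + 10 + 7 + 6 + 10 = 38 days on the processor.
Since 38 ≤ 39, they fit within the window.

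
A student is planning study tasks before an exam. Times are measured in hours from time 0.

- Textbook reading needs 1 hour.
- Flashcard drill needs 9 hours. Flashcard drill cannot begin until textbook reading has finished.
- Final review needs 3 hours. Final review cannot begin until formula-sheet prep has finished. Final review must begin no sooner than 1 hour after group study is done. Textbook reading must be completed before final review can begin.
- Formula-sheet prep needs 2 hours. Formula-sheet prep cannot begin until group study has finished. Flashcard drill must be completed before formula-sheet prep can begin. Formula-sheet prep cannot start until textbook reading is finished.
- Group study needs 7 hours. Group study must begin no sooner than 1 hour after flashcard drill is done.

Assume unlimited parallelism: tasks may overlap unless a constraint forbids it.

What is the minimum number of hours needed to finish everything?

23

Textbook reading can start immediately at hour 0; it finishes at hour 1.
After textbook reading (finishes hour 1), flashcard drill can start at hour 1 and finishes at hour 10.
Group study cannot begin until flashcard drill (finishes hour 10, plus 1-hour gap → hour 11). It runs from hour 11 to 11 + 7 = hour 18.
Formula-sheet prep has to wait for group study (finishes hour 18); flashcard drill (finishes hour 10); textbook reading (finishes hour 1). The latest of these is hour 18, so formula-sheet prep runs hour 18 to 18 + 2 = hour 20.
Final review has to wait for formula-sheet prep (finishes hour 20); group study (finishes hour 18, plus 1-hour gap → hour 19); textbook reading (finishes hour 1). The latest of these is hour 20, so final review runs hour 20 to 20 + 3 = hour 23.
All tasks are finished once the last one completes. Finish times: Textbook reading at 1, Flashcard drill at 10, Group study at 18, Formula-sheet prep at 20, Final review at 23. The latest is hour 23.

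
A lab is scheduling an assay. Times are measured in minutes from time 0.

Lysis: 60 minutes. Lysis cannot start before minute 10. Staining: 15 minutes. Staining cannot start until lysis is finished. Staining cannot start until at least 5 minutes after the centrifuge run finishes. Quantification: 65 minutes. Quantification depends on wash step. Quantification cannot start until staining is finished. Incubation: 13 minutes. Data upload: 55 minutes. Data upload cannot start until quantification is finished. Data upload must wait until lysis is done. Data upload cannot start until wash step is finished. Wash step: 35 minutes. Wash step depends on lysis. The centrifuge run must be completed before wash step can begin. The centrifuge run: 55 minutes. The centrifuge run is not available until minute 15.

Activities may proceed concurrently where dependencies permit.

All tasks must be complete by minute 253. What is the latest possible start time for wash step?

98

To finish by minute 253, data upload (duration 55) must start no later than minute 198.
Quantification feeds into data upload (must start by minute 198); so quantification must finish by minute 198 and therefore start by minute 133.
Wash step must finish in time for quantification (must start by minute 133); data upload (must start by minute 198). The tightest is minute 133, so wash step must start by 133 − 35 = minute 98.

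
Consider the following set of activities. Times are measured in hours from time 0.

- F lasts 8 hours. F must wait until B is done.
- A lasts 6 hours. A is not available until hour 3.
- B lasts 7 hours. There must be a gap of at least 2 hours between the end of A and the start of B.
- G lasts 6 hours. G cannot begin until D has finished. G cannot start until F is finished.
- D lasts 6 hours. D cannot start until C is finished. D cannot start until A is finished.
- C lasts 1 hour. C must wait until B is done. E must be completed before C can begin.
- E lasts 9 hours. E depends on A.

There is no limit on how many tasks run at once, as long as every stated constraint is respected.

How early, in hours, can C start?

18

After its own release at hour 3, A can start at hour 3 and finishes at hour 9.
E waits on A (finishes hour 9), so it starts at hour 9 and finishes at 9 + 9 = hour 18.
After A (finishes hour 9, plus 2-hour gap → hour 11), B can start at hour 11 and finishes at hour 18.
C waits on B (finishes hour 18); E (finishes hour 18). The latest of these is hour 18, which is the earliest C can start.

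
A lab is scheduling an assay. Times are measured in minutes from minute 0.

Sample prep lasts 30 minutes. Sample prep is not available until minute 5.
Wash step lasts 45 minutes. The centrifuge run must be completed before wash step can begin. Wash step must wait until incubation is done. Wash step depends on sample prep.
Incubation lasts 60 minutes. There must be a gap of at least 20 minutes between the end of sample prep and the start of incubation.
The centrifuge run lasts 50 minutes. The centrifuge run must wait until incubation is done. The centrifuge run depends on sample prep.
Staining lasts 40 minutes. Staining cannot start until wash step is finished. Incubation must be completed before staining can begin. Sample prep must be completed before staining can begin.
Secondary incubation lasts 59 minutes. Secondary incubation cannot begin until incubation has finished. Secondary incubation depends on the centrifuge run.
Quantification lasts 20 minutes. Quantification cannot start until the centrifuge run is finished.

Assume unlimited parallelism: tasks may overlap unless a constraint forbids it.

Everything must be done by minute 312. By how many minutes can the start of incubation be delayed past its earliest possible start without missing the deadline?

62

Sample prep waits on its own release at minute 5, so it starts at minute 5 and finishes at 5 + 30 = minute 35.
Incubation cannot begin until sample prep (finishes minute 35, plus 20-minute gap → minute 55). It runs from minute 55 to 55 + 60 = minute 115.

Working backward from the deadline:
To finish by minute 312, staining (duration 40) must start no later than minute 272.
Wash step feeds into staining (must start by minute 272); so wash step must finish by minute 272 and therefore start by minute 227.
Secondary incubation must finish by minute 312; it takes 59 minutes, so it must start by 312 − 59 = minute 253.
Nothing follows quantification; the deadline of minute 312 is its only limit. It must start by 312 − 20 = minute 292.
For the centrifuge run: wash step (must start by minute 227); secondary incubation (must start by minute 253); quantification (must start by minute 292). The most restrictive is minute 227; with a 50-minute duration, the centrifuge run must start by minute 177.
Incubation has several dependents: the centrifuge run (must start by minute 177); wash step (must start by minute 227); staining (must start by minute 272); secondary incubation (must start by minute 253). The earliest of those limits is minute 177, so incubation must start by 177 − 60 = minute 117.
So incubation can start as early as minute 55 and as late as minute 117, giving 117 − 55 = 62 minutes of slack.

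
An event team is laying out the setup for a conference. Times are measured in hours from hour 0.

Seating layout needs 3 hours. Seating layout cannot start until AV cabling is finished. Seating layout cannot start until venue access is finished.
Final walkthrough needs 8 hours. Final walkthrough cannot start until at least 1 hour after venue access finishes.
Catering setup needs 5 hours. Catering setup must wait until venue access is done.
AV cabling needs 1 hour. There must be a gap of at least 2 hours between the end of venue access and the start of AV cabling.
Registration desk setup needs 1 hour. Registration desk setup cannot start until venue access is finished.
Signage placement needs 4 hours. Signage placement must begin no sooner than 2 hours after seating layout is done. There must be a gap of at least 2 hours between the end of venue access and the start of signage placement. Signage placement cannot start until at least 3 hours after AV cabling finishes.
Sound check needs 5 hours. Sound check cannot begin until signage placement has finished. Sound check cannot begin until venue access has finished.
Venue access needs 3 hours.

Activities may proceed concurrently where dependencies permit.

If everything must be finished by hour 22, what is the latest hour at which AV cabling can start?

Nothing follows sound check; the deadline of hour 22 is its only limit. It must start by 22 − 5 = hour 17.
Signage placement must finish before sound check (must start by hour 17). With a 4-hour duration, signage placement must start by 17 − 4 = hour 13.
Seating layout has to be done before signage placement (must start by hour 13, minus 2-hour gap → hour 11). That means finishing by hour 11, i.e. starting by 11 − 3 = hour 8.
AV cabling feeds seating layout (must start by hour 8); signage placement (must start by hour 13, minus 3-hour gap → hour 10). Taking the minimum, AV cabling must finish by hour 8 and start by 8 − 1 = hour 7.

7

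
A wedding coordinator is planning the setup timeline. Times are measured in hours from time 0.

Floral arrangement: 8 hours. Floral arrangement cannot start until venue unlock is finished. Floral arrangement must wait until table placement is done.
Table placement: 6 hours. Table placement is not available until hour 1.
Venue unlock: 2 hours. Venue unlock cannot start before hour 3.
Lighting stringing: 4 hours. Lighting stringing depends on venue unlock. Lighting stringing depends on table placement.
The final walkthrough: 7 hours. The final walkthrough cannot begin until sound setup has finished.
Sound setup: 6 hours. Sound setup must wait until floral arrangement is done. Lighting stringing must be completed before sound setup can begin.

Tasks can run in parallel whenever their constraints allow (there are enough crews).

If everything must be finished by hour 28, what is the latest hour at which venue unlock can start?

5

The final walkthrough has no dependents, so it just needs to finish by hour 28. Starting by 28 − 7 = hour 21 achieves that.
Since the final walkthrough (must start by hour 21) depends on it, sound setup must finish by hour 21. Backing off its 6-hour duration gives a latest start of hour 15.
Floral arrangement feeds into sound setup (must start by hour 15); so floral arrangement must finish by hour 15 and therefore start by hour 7.
Since sound setup (must start by hour 15) depends on it, lighting stringing must finish by hour 15. Backing off its 4-hour duration gives a latest start of hour 11.
Venue unlock must finish in time for floral arrangement (must start by hour 7); lighting stringing (must start by hour 11). The tightest is hour 7, so venue unlock must start by 7 − 2 = hour 5.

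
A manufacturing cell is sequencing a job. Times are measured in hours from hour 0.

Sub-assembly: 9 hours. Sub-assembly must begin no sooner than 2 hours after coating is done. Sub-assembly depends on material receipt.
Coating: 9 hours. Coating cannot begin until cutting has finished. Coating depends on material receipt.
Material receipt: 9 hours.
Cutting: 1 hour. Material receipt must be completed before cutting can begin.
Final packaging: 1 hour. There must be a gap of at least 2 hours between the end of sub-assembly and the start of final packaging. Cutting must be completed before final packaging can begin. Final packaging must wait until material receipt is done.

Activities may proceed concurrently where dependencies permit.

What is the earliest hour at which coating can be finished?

19

Material receipt can start immediately at hour 0; it finishes at hour 9.
Cutting cannot begin until material receipt (finishes hour 9). It runs from hour 9 to 9 + 1 = hour 10.
Coating has to wait for cutting (finishes hour 10); material receipt (finishes hour 9). The latest of these is hour 10, so coating runs hour 10 to 10 + 9 = hour 19.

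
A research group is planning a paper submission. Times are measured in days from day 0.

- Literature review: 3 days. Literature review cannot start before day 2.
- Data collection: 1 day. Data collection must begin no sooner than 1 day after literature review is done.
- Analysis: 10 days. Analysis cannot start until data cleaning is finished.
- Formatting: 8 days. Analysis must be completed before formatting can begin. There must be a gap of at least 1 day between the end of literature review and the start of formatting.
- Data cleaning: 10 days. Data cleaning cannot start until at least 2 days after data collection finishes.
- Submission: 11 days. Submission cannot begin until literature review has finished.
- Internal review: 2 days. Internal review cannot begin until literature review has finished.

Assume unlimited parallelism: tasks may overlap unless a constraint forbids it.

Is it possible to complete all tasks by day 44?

Yes

After its own release at day 2, literature review can start at day 2 and finishes at day 5.
After literature review (finishes day 5), submission can start at day 5 and finishes at day 16.
After literature review (finishes day 5), internal review can start at day 5 and finishes at day 7.
Data collection cannot begin until literature review (finishes day 5, plus 1-day gap → day 6). It runs from day 6 to 6 + 1 = day 7.
Data cleaning waits on data collection (finishes day 7, plus 2-day gap → day 9), so it starts at day 9 and finishes at 9 + 10 = day 19.
Analysis cannot begin until data cleaning (finishes day 19). It runs from day 19 to 19 + 10 = day 29.
For formatting: analysis (finishes day 29); literature review (finishes day 5, plus 1-day gap → day 6). Taking the maximum gives a start of day 29, and it finishes at 29 + 8 = day 37.
Every task is finished by day 37, which is no later than the deadline of 44, so the schedule is feasible.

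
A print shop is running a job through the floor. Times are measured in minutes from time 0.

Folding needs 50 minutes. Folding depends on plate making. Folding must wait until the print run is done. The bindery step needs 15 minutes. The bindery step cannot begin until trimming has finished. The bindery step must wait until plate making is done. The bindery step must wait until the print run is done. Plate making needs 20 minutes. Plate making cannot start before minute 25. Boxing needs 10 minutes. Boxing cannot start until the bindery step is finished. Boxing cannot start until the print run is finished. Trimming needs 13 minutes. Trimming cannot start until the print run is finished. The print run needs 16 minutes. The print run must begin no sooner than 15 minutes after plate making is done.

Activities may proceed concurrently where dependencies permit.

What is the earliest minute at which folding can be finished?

126

Plate making waits on its own release at minute 25, so it starts at minute 25 and finishes at 25 + 20 = minute 45.
After plate making (finishes minute 45, plus 15-minute gap → minute 60), the print run can start at minute 60 and finishes at minute 76.
For folding: plate making (finishes minute 45); the print run (finishes minute 76). Taking the maximum gives a start of minute 76, and it finishes at 76 + 50 = minute 126.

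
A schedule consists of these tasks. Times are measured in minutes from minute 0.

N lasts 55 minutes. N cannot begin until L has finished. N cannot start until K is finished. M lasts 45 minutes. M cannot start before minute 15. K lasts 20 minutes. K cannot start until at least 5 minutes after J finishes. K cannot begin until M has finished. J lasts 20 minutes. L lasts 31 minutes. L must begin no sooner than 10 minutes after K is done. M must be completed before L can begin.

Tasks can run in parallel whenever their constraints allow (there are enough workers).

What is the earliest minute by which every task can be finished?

176

M waits on its own release at minute 15, so it starts at minute 15 and finishes at 15 + 45 = minute 60.
J has no prerequisites, so it starts at minute 0 and finishes at minute 20.
K has to wait for J (finishes minute 20, plus 5-minute gap → minute 25); M (finishes minute 60). The latest of these is minute 60, so K runs minute 60 to 60 + 20 = minute 80.
L has to wait for K (finishes minute 80, plus 10-minute gap → minute 90); M (finishes minute 60). The latest of these is minute 90, so L runs minute 90 to 90 + 31 = minute 121.
For N: L (finishes minute 121); K (finishes minute 80). Taking the maximum gives a start of minute 121, and it finishes at 121 + 55 = minute 176.
All tasks are finished once the last one completes. Finish times: J at 20, K at 80, L at 121, M at 60, N at 176. The latest is minute 176.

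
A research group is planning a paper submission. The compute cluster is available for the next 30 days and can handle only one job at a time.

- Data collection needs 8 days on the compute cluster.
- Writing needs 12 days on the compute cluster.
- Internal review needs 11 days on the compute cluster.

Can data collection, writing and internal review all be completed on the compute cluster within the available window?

Running back to back, the jobs need 8 + 12 + 11 = 31 days on the compute cluster.
Since 31 > 30, they cannot all fit.

No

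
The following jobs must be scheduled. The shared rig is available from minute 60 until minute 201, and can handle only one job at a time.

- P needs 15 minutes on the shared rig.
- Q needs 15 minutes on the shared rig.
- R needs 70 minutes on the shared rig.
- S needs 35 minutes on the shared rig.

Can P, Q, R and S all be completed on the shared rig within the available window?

Yes

The shared rig window is 201 − 60 = 141 minutes.
Running back to back, the jobs need 15 + 15 + 70 + 35 = 135 minutes on the shared rig.
Since 135 ≤ 141, they fit within the window.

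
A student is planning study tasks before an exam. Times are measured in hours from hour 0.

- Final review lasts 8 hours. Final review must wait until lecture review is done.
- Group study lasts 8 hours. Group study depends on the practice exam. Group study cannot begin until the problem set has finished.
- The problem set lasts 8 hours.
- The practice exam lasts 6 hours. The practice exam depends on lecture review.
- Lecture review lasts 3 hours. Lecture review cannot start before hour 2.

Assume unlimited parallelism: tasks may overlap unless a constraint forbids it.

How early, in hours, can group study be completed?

19

The problem set has no prerequisites, so it starts at hour 0 and finishes at hour 8.
Lecture review waits on its own release at hour 2, so it starts at hour 2 and finishes at 2 + 3 = hour 5.
After lecture review (finishes hour 5), the practice exam can start at hour 5 and finishes at hour 11.
For group study: the practice exam (finishes hour 11); the problem set (finishes hour 8). Taking the maximum gives a start of hour 11, and it finishes at 11 + 8 = hour 19.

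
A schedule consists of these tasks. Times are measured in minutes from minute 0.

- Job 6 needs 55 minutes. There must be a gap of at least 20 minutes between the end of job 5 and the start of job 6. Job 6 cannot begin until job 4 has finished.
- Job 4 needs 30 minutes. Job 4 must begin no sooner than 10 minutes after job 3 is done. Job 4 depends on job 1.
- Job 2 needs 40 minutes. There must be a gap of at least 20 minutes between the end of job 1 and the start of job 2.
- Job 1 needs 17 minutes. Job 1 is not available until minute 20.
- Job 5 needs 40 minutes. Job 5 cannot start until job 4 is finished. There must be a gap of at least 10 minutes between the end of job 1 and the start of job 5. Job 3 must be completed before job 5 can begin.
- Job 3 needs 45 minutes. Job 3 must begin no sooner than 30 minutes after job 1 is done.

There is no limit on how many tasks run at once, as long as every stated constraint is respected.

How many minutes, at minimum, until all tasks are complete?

Job 1 waits on its own release at minute 20, so it starts at minute 20 and finishes at 20 + 17 = minute 37.
Job 3 cannot begin until job 1 (finishes minute 37, plus 30-minute gap → minute 67). It runs from minute 67 to 67 + 45 = minute 112.
Job 4 has to wait for job 3 (finishes minute 112, plus 10-minute gap → minute 122); job 1 (finishes minute 37). The latest of these is minute 122, so job 4 runs minute 122 to 122 + 30 = minute 152.
Job 5 needs all of job 4 (finishes minute 152); job 1 (finishes minute 37, plus 10-minute gap → minute 47); job 3 (finishes minute 112). That puts its earliest start at minute 152; it finishes at 152 + 40 = minute 192.
For job 6: job 5 (finishes minute 192, plus 20-minute gap → minute 212); job 4 (finishes minute 152). Taking the maximum gives a start of minute 212, and it finishes at 212 + 55 = minute 267.
Job 2 cannot begin until job 1 (finishes minute 37, plus 20-minute gap → minute 57). It runs from minute 57 to 57 + 40 = minute 97.
All tasks are finished once the last one completes. Finish times: Job 1 at 37, Job 2 at 97, Job 3 at 112, Job 4 at 152, Job 5 at 192, Job 6 at 267. The latest is minute 267.

267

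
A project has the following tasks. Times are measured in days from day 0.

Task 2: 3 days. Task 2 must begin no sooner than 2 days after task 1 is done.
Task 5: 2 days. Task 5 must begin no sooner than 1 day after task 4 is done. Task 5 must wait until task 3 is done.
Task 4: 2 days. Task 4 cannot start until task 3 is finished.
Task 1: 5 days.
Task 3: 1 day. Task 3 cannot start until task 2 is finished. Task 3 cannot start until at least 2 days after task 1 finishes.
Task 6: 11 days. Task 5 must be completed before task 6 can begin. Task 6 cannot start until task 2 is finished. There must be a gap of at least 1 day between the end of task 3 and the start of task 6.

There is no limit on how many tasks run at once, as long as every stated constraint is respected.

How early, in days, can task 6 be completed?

27

Task 1 has no prerequisites, so it starts at day 0 and finishes at day 5.
Task 2 cannot begin until task 1 (finishes day 5, plus 2-day gap → day 7). It runs from day 7 to 7 + 3 = day 10.
For task 3: task 2 (finishes day 10); task 1 (finishes day 5, plus 2-day gap → day 7). Taking the maximum gives a start of day 10, and it finishes at 10 + 1 = day 11.
Task 4 cannot begin until task 3 (finishes day 11). It runs from day 11 to 11 + 2 = day 13.
Task 5 cannot start until task 4 (finishes day 13, plus 1-day gap → day 14); task 3 (finishes day 11). The controlling bound is day 14, so task 5 finishes at 14 + 2 = day 16.
For task 6: task 5 (finishes day 16); task 2 (finishes day 10); task 3 (finishes day 11, plus 1-day gap → day 12). Taking the maximum gives a start of day 16, and it finishes at 16 + 11 = day 27.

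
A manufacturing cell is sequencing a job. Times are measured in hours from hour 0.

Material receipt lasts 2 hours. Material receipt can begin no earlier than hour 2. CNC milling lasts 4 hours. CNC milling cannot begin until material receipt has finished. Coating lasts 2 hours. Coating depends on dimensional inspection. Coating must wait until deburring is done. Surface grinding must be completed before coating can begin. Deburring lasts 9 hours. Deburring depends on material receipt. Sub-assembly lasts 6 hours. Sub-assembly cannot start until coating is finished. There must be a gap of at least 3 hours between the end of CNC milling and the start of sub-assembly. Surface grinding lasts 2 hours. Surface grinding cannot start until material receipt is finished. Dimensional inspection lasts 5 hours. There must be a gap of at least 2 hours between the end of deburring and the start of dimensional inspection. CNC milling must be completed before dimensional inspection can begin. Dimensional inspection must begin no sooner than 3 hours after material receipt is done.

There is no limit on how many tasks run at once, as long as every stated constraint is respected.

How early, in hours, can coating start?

After its own release at hour 2, material receipt can start at hour 2 and finishes at hour 4.
Surface grinding cannot begin until material receipt (finishes hour 4). It runs from hour 4 to 4 + 2 = hour 6.
CNC milling waits on material receipt (finishes hour 4), so it starts at hour 4 and finishes at 4 + 4 = hour 8.
After material receipt (finishes hour 4), deburring can start at hour 4 and finishes at hour 13.
Dimensional inspection cannot start until deburring (finishes hour 13, plus 2-hour gap → hour 15); CNC milling (finishes hour 8); material receipt (finishes hour 4, plus 3-hour gap → hour 7). The controlling bound is hour 15, so dimensional inspection finishes at 15 + 5 = hour 20.
Coating waits on dimensional inspection (finishes hour 20); deburring (finishes hour 13); surface grinding (finishes hour 6). The latest of these is hour 20, which is the earliest coating can start.

20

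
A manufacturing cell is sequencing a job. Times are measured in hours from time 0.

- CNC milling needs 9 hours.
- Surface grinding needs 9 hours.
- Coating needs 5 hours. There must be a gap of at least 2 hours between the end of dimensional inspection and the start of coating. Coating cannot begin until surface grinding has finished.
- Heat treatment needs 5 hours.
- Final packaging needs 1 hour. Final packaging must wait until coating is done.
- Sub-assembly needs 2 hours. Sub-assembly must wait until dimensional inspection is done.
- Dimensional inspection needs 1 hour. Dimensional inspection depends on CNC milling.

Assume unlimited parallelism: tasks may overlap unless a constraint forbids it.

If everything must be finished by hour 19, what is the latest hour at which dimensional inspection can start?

To finish by hour 19, final packaging (duration 1) must start no later than hour 18.
Coating feeds into final packaging (must start by hour 18); so coating must finish by hour 18 and therefore start by hour 13.
Sub-assembly has no dependents, so it just needs to finish by hour 19. Starting by 19 − 2 = hour 17 achieves that.
Dimensional inspection has several dependents: coating (must start by hour 13, minus 2-hour gap → hour 11); sub-assembly (must start by hour 17). The earliest of those limits is hour 11, so dimensional inspection must start by 11 − 1 = hour 10.

10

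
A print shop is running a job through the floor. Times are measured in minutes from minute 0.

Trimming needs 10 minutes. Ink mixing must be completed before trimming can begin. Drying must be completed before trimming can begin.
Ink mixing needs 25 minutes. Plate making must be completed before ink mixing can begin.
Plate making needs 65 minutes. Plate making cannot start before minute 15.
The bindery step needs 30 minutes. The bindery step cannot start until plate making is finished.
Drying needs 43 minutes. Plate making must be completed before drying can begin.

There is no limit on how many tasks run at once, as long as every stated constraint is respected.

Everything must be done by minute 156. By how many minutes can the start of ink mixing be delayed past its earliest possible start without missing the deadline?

41

Plate making cannot begin until its own release at minute 15. It runs from minute 15 to 15 + 65 = minute 80.
Ink mixing cannot begin until plate making (finishes minute 80). It runs from minute 80 to 80 + 25 = minute 105.

Working backward from the deadline:
Trimming has no dependents, so it just needs to finish by minute 156. Starting by 156 − 10 = minute 146 achieves that.
Since trimming (must start by minute 146) depends on it, ink mixing must finish by minute 146. Backing off its 25-minute duration gives a latest start of minute 121.
So ink mixing can start as early as minute 80 and as late as minute 121, giving 121 − 80 = 41 minutes of slack.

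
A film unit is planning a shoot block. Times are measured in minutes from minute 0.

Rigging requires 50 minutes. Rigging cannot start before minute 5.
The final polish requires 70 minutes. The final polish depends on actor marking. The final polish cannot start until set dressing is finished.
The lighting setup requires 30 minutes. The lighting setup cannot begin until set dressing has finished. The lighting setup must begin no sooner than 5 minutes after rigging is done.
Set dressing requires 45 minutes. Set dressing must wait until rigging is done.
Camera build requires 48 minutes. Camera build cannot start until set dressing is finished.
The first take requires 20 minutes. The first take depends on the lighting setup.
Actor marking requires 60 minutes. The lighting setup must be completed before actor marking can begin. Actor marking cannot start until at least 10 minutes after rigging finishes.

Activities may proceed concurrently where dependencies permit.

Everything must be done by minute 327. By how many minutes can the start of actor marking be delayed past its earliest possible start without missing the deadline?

Rigging waits on its own release at minute 5, so it starts at minute 5 and finishes at 5 + 50 = minute 55.
Set dressing cannot begin until rigging (finishes minute 55). It runs from minute 55 to 55 + 45 = minute 100.
The lighting setup needs all of set dressing (finishes minute 100); rigging (finishes minute 55, plus 5-minute gap → minute 60). That puts its earliest start at minute 100; it finishes at 100 + 30 = minute 130.
For actor marking: the lighting setup (finishes minute 130); rigging (finishes minute 55, plus 10-minute gap → minute 65). Taking the maximum gives a start of minute 130, and it finishes at 130 + 60 = minute 190.

Working backward from the deadline:
The final polish must finish by minute 327; it takes 70 minutes, so it must start by 327 − 70 = minute 257.
Actor marking feeds into the final polish (must start by minute 257); so actor marking must finish by minute 257 and therefore start by minute 197.
So actor marking can start as early as minute 130 and as late as minute 197, giving 197 − 130 = 67 minutes of slack.

67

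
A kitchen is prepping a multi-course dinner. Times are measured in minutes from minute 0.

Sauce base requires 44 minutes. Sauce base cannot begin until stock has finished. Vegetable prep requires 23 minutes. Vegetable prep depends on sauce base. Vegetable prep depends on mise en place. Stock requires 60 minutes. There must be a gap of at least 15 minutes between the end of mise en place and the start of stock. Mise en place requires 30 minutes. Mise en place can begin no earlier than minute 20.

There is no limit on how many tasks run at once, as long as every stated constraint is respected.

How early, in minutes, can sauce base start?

Mise en place waits on its own release at minute 20, so it starts at minute 20 and finishes at 20 + 30 = minute 50.
Stock waits on mise en place (finishes minute 50, plus 15-minute gap → minute 65), so it starts at minute 65 and finishes at 65 + 60 = minute 125.
Sauce base waits on stock (finishes minute 125), so the earliest it can start is minute 125.

125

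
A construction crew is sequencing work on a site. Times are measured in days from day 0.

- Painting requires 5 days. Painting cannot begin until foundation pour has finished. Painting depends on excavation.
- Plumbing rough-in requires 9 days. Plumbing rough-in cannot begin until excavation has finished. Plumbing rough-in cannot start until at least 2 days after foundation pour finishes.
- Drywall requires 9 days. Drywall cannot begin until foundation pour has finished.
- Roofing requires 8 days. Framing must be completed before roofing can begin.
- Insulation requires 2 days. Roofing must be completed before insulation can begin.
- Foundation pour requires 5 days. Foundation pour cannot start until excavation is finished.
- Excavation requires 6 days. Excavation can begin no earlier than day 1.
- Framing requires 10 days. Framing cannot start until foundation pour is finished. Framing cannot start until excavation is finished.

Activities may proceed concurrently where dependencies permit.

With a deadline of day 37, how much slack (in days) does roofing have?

Excavation waits on its own release at day 1, so it starts at day 1 and finishes at 1 + 6 = day 7.
Foundation pour cannot begin until excavation (finishes day 7). It runs from day 7 to 7 + 5 = day 12.
Framing cannot start until foundation pour (finishes day 12); excavation (finishes day 7). The controlling bound is day 12, so framing finishes at 12 + 10 = day 22.
Roofing cannot begin until framing (finishes day 22). It runs from day 22 to 22 + 8 = day 30.

Working backward from the deadline:
Nothing follows insulation; the deadline of day 37 is its only limit. It must start by 37 − 2 = day 35.
Roofing feeds into insulation (must start by day 35); so roofing must finish by day 35 and therefore start by day 27.
So roofing can start as early as day 22 and as late as day 27, giving 27 − 22 = 5 days of slack.

5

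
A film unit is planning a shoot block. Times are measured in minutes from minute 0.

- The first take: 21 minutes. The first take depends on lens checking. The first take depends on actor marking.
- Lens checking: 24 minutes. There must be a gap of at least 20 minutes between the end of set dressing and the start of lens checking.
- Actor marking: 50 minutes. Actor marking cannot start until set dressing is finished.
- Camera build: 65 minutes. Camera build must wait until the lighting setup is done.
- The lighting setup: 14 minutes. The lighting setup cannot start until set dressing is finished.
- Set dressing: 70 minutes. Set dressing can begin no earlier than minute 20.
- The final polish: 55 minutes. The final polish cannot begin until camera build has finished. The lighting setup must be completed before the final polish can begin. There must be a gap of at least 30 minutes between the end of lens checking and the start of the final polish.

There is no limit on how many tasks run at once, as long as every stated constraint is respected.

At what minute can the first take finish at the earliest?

Set dressing waits on its own release at minute 20, so it starts at minute 20 and finishes at 20 + 70 = minute 90.
Actor marking cannot begin until set dressing (finishes minute 90). It runs from minute 90 to 90 + 50 = minute 140.
Lens checking cannot begin until set dressing (finishes minute 90, plus 20-minute gap → minute 110). It runs from minute 110 to 110 + 24 = minute 134.
The first take needs all of lens checking (finishes minute 134); actor marking (finishes minute 140). That puts its earliest start at minute 140; it finishes at 140 + 21 = minute 161.

161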